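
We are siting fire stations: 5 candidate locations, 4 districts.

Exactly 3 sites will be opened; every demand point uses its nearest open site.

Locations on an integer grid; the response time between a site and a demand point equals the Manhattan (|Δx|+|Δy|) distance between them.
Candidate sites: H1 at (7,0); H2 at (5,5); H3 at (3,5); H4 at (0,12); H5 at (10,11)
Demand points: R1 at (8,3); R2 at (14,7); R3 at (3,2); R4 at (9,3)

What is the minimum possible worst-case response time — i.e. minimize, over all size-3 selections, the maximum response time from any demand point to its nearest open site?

8

Open {H1, H2, H5}.
  Farthest demand point is R2 at response time 8 (to H5); all others are ≤ 8.
With {H1, H3, H5} the worst case is 8.
With {H1, H4, H5} the worst case is 8.
No size-3 selection achieves below 8.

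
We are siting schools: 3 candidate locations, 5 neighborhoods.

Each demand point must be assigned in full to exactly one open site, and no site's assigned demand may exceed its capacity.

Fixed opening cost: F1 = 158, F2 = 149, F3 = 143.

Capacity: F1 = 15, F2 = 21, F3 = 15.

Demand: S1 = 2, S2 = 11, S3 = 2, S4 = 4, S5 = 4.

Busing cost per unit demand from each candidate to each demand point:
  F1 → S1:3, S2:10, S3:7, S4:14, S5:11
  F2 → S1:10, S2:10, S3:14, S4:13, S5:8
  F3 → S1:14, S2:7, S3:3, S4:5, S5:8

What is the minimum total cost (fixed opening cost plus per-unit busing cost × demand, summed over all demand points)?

462

Open {F1, F3}; cheapest assignment that respects the capacities:
  F1 (cap 15, load 8): S1, S3, S5 — cost 2×3 + 2×7 + 4×11 = 64
  F3 (cap 15, load 15): S2, S4 — cost 11×7 + 4×5 = 97
  Shipping 161, fixed 301 → total 462.
  Any other capacity-feasible assignment to {F1, F3} ships for at least 161.
Compare {F2, F3}: its best feasible assignment gives total 469.
Compare {F1, F2}: its best feasible assignment gives total 521.
Every other set of open sites that can feasibly serve all demand totals ≥ 469 even under its best assignment. Minimum: 462.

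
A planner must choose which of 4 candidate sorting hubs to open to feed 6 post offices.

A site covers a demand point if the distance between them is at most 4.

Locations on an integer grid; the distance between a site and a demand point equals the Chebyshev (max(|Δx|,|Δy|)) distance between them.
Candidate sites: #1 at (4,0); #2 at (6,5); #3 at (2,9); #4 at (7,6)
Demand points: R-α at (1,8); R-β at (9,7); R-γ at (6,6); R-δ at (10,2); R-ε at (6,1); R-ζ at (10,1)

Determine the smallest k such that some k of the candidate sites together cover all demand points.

Coverage sets (demand points within 4 of each site):
  #1: {R-ε}
  #2: {R-β, R-γ, R-δ, R-ε, R-ζ}
  #3: {R-α, R-γ}
  #4: {R-β, R-γ, R-δ}
No single site covers all 6 demand points.
But {#2, #3} covers everything, so the minimum is 2.

2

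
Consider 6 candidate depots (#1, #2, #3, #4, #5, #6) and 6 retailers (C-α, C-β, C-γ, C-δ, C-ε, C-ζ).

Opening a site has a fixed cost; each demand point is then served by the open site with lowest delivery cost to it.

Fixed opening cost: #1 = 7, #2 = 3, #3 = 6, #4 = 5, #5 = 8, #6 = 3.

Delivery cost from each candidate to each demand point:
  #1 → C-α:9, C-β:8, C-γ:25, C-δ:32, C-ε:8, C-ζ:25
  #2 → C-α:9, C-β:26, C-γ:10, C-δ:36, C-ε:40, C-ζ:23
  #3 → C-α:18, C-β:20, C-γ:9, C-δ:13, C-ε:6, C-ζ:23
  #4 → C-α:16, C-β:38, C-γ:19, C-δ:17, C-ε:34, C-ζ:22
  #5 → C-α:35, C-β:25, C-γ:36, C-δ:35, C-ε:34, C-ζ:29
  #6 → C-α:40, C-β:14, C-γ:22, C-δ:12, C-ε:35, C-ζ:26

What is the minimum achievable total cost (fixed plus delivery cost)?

Open {#1, #3}: assign each demand point to its cheapest open site.
  C-α→#1 9, C-β→#1 8, C-γ→#3 9, C-δ→#3 13, C-ε→#3 6, C-ζ→#3 23
  delivery cost 68, fixed 13 → total 81.
Compare {#1, #2, #6}: delivery cost 70 + fixed 13 = 83.
Compare {#1, #3, #6}: delivery cost 67 + fixed 16 = 83.
Compare {#1, #2, #3}: delivery cost 68 + fixed 16 = 84.
All other subsets cost ≥ 83. Minimum total cost: 81.

81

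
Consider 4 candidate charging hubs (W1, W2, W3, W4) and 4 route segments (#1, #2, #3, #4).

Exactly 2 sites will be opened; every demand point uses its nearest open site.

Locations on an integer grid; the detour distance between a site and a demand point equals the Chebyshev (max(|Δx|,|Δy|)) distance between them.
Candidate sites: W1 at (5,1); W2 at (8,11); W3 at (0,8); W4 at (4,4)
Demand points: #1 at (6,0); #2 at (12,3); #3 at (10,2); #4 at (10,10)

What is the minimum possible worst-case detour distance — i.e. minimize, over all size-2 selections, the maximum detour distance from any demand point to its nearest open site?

Open {W1, W2}.
  Farthest demand point is #2 at detour distance 7 (to W1); all others are ≤ 7.
With {W1, W4} the worst case is 7.
With {W2, W4} the worst case is 8.
No size-2 selection achieves below 7.

7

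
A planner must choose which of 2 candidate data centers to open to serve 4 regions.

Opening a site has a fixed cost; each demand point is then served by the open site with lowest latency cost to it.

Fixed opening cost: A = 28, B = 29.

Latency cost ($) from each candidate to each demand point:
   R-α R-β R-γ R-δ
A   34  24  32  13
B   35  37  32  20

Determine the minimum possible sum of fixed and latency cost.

Open {A}: assign each demand point to its cheapest open site.
  R-α→A 34, R-β→A 24, R-γ→A 32, R-δ→A 13
  latency cost 103, fixed 28 → total 131.
Compare {B}: latency cost 124 + fixed 29 = 153.
Compare {A, B}: latency cost 103 + fixed 57 = 160.

131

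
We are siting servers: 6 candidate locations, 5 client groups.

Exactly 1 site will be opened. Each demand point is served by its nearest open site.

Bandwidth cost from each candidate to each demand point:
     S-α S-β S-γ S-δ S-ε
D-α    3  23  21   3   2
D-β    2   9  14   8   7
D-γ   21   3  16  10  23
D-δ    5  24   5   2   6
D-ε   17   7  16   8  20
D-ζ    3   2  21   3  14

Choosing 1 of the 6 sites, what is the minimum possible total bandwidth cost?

Open {D-β}.
  S-α→D-β 2, S-β→D-β 9, S-γ→D-β 14, S-δ→D-β 8, S-ε→D-β 7  ⇒ total 40.
Compare {D-δ}: total 42.
Compare {D-ζ}: total 43.
No size-1 selection does better; minimum is 40.

40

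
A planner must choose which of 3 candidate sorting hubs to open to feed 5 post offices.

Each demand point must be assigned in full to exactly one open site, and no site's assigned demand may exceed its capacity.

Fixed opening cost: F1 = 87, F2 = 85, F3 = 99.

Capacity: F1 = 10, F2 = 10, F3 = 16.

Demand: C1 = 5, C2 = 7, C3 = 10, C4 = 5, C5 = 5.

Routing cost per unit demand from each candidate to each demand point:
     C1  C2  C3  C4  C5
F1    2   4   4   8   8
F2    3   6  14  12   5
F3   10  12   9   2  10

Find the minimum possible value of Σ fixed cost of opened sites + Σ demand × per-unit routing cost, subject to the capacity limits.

Open {F1, F2, F3}; cheapest assignment that respects the capacities:
  F1 (cap 10, load 7): C2 — cost 7×4 = 28
  F2 (cap 10, load 10): C1, C5 — cost 5×3 + 5×5 = 40
  F3 (cap 16, load 15): C3, C4 — cost 10×9 + 5×2 = 100
  Shipping 168, fixed 271 → total 439.
  Any other capacity-feasible assignment to {F1, F2, F3} ships for at least 168.
Total demand is 32 and no other set of sites has combined capacity ≥ 32, so {F1, F2, F3} is the only feasible choice of open sites. Minimum: 439.

439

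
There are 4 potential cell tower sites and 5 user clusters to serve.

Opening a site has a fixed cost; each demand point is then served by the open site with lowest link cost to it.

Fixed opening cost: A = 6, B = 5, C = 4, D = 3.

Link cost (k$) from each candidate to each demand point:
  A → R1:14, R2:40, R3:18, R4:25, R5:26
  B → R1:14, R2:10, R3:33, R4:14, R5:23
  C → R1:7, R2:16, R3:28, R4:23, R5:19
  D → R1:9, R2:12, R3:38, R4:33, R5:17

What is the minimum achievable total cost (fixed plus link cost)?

82

Open {A, B, D}: assign each demand point to its cheapest open site.
  R1→D 9, R2→B 10, R3→A 18, R4→B 14, R5→D 17
  link cost 68, fixed 14 → total 82.
Compare {A, B, C}: link cost 68 + fixed 15 = 83.
Compare {A, B, C, D}: link cost 66 + fixed 18 = 84.
Compare {B, C}: link cost 78 + fixed 9 = 87.
All other subsets cost ≥ 83. Minimum total cost: 82.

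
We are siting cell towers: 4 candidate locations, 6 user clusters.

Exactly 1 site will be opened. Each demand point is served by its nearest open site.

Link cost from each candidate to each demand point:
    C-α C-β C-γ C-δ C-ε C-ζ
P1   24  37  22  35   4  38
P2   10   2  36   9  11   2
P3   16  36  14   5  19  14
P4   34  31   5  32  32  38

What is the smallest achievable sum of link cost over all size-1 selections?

Open {P2}.
  C-α→P2 10, C-β→P2 2, C-γ→P2 36, C-δ→P2 9, C-ε→P2 11, C-ζ→P2 2  ⇒ total 70.
Compare {P3}: total 104.
Compare {P1}: total 160.
No size-1 selection does better; minimum is 70.

70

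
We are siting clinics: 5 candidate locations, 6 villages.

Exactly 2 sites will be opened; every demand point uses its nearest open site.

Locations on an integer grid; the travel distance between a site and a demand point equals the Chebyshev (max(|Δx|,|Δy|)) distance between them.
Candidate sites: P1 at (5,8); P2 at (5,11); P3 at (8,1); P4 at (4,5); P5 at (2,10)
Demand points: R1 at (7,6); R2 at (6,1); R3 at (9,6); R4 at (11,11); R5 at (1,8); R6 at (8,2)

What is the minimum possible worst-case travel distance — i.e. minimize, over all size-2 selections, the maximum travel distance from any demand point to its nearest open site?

6

Open {P1, P3}.
  Farthest demand point is R4 at travel distance 6 (to P1); all others are ≤ 6.
With {P1, P4} the worst case is 6.
With {P2, P3} the worst case is 6.
No size-2 selection achieves below 6.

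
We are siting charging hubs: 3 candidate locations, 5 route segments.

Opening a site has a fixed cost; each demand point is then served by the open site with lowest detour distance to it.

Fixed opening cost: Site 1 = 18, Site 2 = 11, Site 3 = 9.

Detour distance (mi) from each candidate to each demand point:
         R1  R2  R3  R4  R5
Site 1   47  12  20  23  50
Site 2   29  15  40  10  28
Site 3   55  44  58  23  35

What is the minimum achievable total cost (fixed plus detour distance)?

128

Open {Site 1, Site 2}: assign each demand point to its cheapest open site.
  R1→Site 2 29, R2→Site 1 12, R3→Site 1 20, R4→Site 2 10, R5→Site 2 28
  detour distance 99, fixed 29 → total 128.
Compare {Site 2}: detour distance 122 + fixed 11 = 133.
Compare {Site 1, Site 2, Site 3}: detour distance 99 + fixed 38 = 137.
Compare {Site 2, Site 3}: detour distance 122 + fixed 20 = 142.
All other subsets cost ≥ 133. Minimum total cost: 128.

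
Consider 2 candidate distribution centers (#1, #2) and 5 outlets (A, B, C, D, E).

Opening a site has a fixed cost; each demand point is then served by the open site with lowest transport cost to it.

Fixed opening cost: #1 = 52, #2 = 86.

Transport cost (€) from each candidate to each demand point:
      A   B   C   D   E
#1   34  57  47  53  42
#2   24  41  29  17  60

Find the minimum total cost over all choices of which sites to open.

Open {#2}: assign each demand point to its cheapest open site.
  A→#2 24, B→#2 41, C→#2 29, D→#2 17, E→#2 60
  transport cost 171, fixed 86 → total 257.
Compare {#1}: transport cost 233 + fixed 52 = 285.
Compare {#1, #2}: transport cost 153 + fixed 138 = 291.

257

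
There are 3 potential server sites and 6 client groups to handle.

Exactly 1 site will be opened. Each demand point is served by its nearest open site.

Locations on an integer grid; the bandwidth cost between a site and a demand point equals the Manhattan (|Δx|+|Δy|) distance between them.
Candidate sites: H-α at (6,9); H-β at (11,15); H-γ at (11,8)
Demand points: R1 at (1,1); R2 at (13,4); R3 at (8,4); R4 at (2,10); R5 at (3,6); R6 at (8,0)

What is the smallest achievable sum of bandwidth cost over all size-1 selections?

54

Open {H-α}.
  R1→H-α 13, R2→H-α 12, R3→H-α 7, R4→H-α 5, R5→H-α 6, R6→H-α 11  ⇒ total 54.
Compare {H-γ}: total 62.
Compare {H-β}: total 100.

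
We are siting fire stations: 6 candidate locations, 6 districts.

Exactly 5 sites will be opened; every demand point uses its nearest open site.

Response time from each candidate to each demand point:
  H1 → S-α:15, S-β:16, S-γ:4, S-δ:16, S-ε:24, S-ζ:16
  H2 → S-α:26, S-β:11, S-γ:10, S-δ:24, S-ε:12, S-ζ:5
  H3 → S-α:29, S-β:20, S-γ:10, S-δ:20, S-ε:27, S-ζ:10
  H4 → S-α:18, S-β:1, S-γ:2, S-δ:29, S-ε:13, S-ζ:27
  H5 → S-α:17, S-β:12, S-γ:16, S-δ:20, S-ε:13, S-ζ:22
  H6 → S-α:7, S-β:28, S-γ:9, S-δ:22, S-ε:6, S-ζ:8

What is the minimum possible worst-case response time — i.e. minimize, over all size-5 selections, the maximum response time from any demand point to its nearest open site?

16

Open {H1, H2, H3, H4, H5}.
  Farthest demand point is S-δ at response time 16 (to H1); all others are ≤ 16.
With {H1, H2, H3, H4, H6} the worst case is 16.
With {H1, H2, H3, H5, H6} the worst case is 16.
No size-5 selection achieves below 16.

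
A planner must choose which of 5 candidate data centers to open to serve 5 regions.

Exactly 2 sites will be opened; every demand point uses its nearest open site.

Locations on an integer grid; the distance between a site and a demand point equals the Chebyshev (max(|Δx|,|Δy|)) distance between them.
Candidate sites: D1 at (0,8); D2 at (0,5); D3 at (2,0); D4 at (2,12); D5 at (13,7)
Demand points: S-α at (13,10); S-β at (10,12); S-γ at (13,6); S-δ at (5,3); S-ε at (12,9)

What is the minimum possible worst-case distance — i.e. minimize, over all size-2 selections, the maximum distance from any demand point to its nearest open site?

5

Open {D1, D5}.
  Farthest demand point is S-β at distance 5 (to D5); all others are ≤ 5.
With {D2, D5} the worst case is 5.
With {D3, D5} the worst case is 5.
No size-2 selection achieves below 5.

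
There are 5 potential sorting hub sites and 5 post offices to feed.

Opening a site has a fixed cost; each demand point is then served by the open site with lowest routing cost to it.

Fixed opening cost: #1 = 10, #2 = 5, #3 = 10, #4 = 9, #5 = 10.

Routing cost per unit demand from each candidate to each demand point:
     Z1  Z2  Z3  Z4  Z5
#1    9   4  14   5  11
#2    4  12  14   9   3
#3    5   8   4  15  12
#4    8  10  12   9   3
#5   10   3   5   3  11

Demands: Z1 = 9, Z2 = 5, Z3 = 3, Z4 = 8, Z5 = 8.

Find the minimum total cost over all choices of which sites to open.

129

Open {#2, #5}: assign each demand point to its cheapest open site.
  Z1→#2 9×4=36, Z2→#5 5×3=15, Z3→#5 3×5=15, Z4→#5 8×3=24, Z5→#2 8×3=24
  routing cost 114, fixed 15 → total 129.
Compare {#2, #3, #5}: routing cost 111 + fixed 25 = 136.
Compare {#2, #4, #5}: routing cost 114 + fixed 24 = 138.
Compare {#1, #2, #5}: routing cost 114 + fixed 25 = 139.
All other subsets cost ≥ 136. Minimum total cost: 129.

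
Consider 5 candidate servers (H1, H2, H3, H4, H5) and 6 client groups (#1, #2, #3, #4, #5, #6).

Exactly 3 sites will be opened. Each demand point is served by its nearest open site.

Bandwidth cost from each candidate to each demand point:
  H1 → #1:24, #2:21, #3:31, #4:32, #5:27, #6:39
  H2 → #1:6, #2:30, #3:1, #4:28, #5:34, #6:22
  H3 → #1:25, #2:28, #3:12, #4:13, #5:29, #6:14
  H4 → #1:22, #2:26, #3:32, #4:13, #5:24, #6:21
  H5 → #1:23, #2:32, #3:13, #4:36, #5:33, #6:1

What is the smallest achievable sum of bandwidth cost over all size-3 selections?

Open {H2, H4, H5}.
  #1→H2 6, #2→H4 26, #3→H2 1, #4→H4 13, #5→H4 24, #6→H5 1  ⇒ total 71.
Compare {H2, H3, H5}: total 78.
Compare {H1, H2, H3}: total 82.
No size-3 selection does better; minimum is 71.

71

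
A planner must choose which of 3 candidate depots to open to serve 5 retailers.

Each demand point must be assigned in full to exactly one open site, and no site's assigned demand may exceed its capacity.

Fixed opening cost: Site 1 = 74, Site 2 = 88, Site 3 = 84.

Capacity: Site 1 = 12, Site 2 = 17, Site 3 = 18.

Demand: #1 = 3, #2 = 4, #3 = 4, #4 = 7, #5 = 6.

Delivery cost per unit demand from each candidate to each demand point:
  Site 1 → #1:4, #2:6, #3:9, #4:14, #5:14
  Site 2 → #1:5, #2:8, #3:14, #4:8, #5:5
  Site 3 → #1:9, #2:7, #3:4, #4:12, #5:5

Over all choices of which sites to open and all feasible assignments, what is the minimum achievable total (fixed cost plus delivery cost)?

317

Open {Site 2, Site 3}; cheapest assignment that respects the capacities:
  Site 2 (cap 17, load 16): #1, #4, #5 — cost 3×5 + 7×8 + 6×5 = 101
  Site 3 (cap 18, load 8): #2, #3 — cost 4×7 + 4×4 = 44
  Shipping 145, fixed 172 → total 317.
  Any other capacity-feasible assignment to {Site 2, Site 3} ships for at least 145.
Compare {Site 1, Site 2}: its best feasible assignment gives total 320.
Compare {Site 1, Site 3}: its best feasible assignment gives total 324.
Every other set of open sites that can feasibly serve all demand totals ≥ 320 even under its best assignment. Minimum: 317.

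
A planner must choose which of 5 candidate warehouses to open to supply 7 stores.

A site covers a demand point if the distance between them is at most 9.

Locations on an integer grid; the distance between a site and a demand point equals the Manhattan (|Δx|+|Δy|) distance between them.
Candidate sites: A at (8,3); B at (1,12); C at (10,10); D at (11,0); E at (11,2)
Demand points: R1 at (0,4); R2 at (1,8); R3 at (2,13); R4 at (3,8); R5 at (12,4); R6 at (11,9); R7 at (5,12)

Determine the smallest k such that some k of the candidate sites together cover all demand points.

Coverage sets (demand points within 9 of each site):
  A: {R1, R5, R6}
  B: {R1, R2, R3, R4, R7}
  C: {R4, R5, R6, R7}
  D: {R5, R6}
  E: {R5, R6}
No single site covers all 7 demand points.
But {A, B} covers everything, so the minimum is 2.

2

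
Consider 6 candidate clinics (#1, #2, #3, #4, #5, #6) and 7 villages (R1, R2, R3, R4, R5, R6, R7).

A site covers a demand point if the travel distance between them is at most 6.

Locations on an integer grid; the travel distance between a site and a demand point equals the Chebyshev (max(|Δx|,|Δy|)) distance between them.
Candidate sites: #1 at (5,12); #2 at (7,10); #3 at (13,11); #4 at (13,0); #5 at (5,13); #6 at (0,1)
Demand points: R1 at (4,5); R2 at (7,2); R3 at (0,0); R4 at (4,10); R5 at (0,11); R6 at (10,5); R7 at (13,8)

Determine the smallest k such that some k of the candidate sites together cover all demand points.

4

Coverage sets (demand points within 6 of each site):
  #1: {R4, R5}
  #2: {R1, R4, R6, R7}
  #3: {R6, R7}
  #4: {R2, R6}
  #5: {R4, R5}
  #6: {R1, R3}
No 3 sites suffice: every size-3 union leaves at least one demand point uncovered.
But {#1, #2, #4, #6} covers everything, so the minimum is 4.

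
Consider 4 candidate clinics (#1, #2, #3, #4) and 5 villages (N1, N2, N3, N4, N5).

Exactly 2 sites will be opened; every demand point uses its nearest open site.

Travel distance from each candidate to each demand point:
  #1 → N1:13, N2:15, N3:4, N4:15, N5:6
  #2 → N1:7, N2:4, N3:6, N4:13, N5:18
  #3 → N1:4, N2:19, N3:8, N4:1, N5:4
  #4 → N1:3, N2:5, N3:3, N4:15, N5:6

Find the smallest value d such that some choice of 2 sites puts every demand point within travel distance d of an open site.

5

Open {#3, #4}.
  Farthest demand point is N2 at travel distance 5 (to #4); all others are ≤ 5.
With {#2, #3} the worst case is 6.
With {#1, #2} the worst case is 13.
No size-2 selection achieves below 5.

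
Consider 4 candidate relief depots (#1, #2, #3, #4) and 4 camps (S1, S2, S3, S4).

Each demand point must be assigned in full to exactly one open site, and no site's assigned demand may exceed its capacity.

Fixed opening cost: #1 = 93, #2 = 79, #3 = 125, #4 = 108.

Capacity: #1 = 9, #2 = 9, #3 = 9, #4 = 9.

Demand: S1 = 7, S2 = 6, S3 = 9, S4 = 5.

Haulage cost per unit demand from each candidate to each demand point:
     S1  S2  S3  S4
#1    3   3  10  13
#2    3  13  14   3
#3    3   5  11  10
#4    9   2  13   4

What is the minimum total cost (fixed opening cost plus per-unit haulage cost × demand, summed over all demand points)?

Open {#1, #2, #3, #4}; cheapest assignment that respects the capacities:
  #1 (cap 9, load 9): S3 — cost 9×10 = 90
  #2 (cap 9, load 5): S4 — cost 5×3 = 15
  #3 (cap 9, load 7): S1 — cost 7×3 = 21
  #4 (cap 9, load 6): S2 — cost 6×2 = 12
  Shipping 138, fixed 405 → total 543.
  Any other capacity-feasible assignment to {#1, #2, #3, #4} ships for at least 138.
Total demand is 27; every other set of sites either has combined capacity below 27 or cannot fit the demands without splitting one across sites, so {#1, #2, #3, #4} is the only feasible choice of open sites. Minimum: 543.

543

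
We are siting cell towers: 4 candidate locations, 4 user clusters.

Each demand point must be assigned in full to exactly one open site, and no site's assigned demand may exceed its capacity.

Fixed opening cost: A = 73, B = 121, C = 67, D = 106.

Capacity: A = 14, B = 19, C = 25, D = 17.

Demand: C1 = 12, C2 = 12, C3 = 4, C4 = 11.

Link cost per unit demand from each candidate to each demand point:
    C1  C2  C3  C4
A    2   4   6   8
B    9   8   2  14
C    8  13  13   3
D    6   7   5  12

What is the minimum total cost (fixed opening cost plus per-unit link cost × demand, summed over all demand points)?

406

Open {C, D}; cheapest assignment that respects the capacities:
  C (cap 25, load 23): C1, C4 — cost 12×8 + 11×3 = 129
  D (cap 17, load 16): C2, C3 — cost 12×7 + 4×5 = 104
  Shipping 233, fixed 173 → total 406.
  Any other capacity-feasible assignment to {C, D} ships for at least 233.
Compare {A, C, D}: its best feasible assignment gives total 407.
Compare {B, C}: its best feasible assignment gives total 421.
Every other set of open sites that can feasibly serve all demand totals ≥ 407 even under its best assignment. Minimum: 406.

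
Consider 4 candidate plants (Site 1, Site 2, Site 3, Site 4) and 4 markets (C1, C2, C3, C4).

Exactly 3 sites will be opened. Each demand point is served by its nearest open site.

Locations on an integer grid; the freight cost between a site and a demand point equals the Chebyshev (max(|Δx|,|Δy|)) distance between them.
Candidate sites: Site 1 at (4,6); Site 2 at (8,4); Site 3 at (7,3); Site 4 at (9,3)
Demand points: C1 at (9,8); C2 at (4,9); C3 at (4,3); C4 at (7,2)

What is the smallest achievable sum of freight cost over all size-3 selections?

11

Open {Site 1, Site 2, Site 3}.
  C1→Site 2 4, C2→Site 1 3, C3→Site 1 3, C4→Site 3 1  ⇒ total 11.
Compare {Site 1, Site 2, Site 4}: total 12.
Compare {Site 1, Site 3, Site 4}: total 12.
No size-3 selection does better; minimum is 11.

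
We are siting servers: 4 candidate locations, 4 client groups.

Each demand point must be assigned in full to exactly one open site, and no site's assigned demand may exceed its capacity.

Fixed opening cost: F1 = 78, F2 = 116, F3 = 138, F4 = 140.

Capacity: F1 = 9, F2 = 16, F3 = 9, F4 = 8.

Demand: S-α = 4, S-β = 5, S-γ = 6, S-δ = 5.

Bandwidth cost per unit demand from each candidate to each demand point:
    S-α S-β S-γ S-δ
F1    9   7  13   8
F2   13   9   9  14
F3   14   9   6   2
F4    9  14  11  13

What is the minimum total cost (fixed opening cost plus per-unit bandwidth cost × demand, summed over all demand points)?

Open {F1, F2}; cheapest assignment that respects the capacities:
  F1 (cap 9, load 9): S-α, S-δ — cost 4×9 + 5×8 = 76
  F2 (cap 16, load 11): S-β, S-γ — cost 5×9 + 6×9 = 99
  Shipping 175, fixed 194 → total 369.
  Any other capacity-feasible assignment to {F1, F2} ships for at least 175.
Compare {F2, F3}: its best feasible assignment gives total 415.
Compare {F2, F4}: its best feasible assignment gives total 461.
Every other set of open sites that can feasibly serve all demand totals ≥ 415 even under its best assignment. Minimum: 369.

369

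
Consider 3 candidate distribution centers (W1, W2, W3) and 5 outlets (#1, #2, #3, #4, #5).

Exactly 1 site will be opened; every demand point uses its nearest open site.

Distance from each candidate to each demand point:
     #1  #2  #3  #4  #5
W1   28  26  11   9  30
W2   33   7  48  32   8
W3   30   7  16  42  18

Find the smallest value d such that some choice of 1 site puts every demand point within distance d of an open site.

Open {W1}.
  Farthest demand point is #5 at distance 30 (to W1); all others are ≤ 30.
With {W3} the worst case is 42.
With {W2} the worst case is 48.
No size-1 selection achieves below 30.

30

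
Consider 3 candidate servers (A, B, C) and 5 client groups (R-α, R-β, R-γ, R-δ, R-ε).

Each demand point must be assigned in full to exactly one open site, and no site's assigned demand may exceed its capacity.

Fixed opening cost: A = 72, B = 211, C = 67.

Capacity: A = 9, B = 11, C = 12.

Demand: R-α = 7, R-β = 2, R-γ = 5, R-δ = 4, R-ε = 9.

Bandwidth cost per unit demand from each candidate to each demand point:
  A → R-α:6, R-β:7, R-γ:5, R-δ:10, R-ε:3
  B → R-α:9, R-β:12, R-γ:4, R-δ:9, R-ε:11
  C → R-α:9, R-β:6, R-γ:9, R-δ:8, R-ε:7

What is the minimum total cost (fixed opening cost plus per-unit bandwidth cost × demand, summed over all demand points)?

Open {A, B, C}; cheapest assignment that respects the capacities:
  A (cap 9, load 9): R-ε — cost 9×3 = 27
  B (cap 11, load 9): R-γ, R-δ — cost 5×4 + 4×9 = 56
  C (cap 12, load 9): R-α, R-β — cost 7×9 + 2×6 = 75
  Shipping 158, fixed 350 → total 508.
  Any other capacity-feasible assignment to {A, B, C} ships for at least 158.
Total demand is 27 and no other set of sites has combined capacity ≥ 27, so {A, B, C} is the only feasible choice of open sites. Minimum: 508.

508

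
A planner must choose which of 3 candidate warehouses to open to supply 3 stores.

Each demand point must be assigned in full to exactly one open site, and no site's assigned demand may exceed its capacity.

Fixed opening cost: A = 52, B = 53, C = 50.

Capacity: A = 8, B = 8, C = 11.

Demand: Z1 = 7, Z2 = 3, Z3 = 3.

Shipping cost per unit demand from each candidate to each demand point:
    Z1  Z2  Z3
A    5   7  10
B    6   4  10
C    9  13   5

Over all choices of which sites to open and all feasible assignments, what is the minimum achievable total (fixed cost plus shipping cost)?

182

Open {A, B}; cheapest assignment that respects the capacities:
  A (cap 8, load 7): Z1 — cost 7×5 = 35
  B (cap 8, load 6): Z2, Z3 — cost 3×4 + 3×10 = 42
  Shipping 77, fixed 105 → total 182.
  Any other capacity-feasible assignment to {A, B} ships for at least 77.
Compare {A, C}: its best feasible assignment gives total 191.
Compare {B, C}: its best feasible assignment gives total 193.
Every other set of open sites that can feasibly serve all demand totals ≥ 191 even under its best assignment. Minimum: 182.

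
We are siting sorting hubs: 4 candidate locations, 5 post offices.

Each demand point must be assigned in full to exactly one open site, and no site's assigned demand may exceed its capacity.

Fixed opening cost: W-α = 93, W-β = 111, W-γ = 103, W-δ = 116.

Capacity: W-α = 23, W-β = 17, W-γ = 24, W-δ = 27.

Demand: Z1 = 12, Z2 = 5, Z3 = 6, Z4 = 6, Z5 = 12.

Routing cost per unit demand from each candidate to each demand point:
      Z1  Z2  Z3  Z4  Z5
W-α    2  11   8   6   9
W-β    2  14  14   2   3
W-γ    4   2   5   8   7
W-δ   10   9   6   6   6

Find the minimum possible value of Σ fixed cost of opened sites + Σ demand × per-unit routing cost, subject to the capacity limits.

380

Open {W-α, W-γ}; cheapest assignment that respects the capacities:
  W-α (cap 23, load 18): Z1, Z4 — cost 12×2 + 6×6 = 60
  W-γ (cap 24, load 23): Z2, Z3, Z5 — cost 5×2 + 6×5 + 12×7 = 124
  Shipping 184, fixed 196 → total 380.
  Any other capacity-feasible assignment to {W-α, W-γ} ships for at least 184.
Compare {W-γ, W-δ}: its best feasible assignment gives total 415.
Compare {W-α, W-δ}: its best feasible assignment gives total 422.
Every other set of open sites that can feasibly serve all demand totals ≥ 415 even under its best assignment. Minimum: 380.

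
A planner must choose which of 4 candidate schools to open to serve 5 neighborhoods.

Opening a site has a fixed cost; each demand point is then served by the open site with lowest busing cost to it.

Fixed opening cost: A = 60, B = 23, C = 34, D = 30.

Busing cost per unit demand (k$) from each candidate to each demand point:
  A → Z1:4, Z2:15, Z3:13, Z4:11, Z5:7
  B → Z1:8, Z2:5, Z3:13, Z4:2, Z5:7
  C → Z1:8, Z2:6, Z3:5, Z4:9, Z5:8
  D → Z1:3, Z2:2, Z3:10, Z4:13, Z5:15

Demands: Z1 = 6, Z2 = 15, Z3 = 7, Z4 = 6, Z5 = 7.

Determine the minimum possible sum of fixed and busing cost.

Open {B, C, D}: assign each demand point to its cheapest open site.
  Z1→D 6×3=18, Z2→D 15×2=30, Z3→C 7×5=35, Z4→B 6×2=12, Z5→B 7×7=49
  busing cost 144, fixed 87 → total 231.
Compare {B, D}: busing cost 179 + fixed 53 = 232.
Compare {C, D}: busing cost 193 + fixed 64 = 257.
Compare {B, C}: busing cost 219 + fixed 57 = 276.
All other subsets cost ≥ 232. Minimum total cost: 231.

231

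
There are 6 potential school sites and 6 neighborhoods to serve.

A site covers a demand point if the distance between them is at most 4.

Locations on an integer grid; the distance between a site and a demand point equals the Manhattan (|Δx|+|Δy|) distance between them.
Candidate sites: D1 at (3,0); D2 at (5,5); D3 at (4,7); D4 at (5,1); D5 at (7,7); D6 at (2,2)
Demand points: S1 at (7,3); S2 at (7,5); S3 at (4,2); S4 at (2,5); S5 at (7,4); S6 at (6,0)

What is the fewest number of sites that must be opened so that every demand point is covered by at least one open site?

2

Coverage sets (demand points within 4 of each site):
  D1: {S3, S6}
  D2: {S1, S2, S3, S4, S5}
  D3: {S4}
  D4: {S1, S3, S6}
  D5: {S1, S2, S5}
  D6: {S3, S4}
No single site covers all 6 demand points.
But {D1, D2} covers everything, so the minimum is 2.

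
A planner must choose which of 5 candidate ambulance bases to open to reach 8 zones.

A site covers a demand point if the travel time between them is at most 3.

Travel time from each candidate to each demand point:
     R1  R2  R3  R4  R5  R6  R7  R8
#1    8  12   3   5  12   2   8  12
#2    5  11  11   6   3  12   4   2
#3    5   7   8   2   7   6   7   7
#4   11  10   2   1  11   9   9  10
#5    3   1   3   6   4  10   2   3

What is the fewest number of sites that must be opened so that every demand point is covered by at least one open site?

Coverage sets (demand points within 3 of each site):
  #1: {R3, R6}
  #2: {R5, R8}
  #3: {R4}
  #4: {R3, R4}
  #5: {R1, R2, R3, R7, R8}
No 3 sites suffice: every size-3 union leaves at least one demand point uncovered.
But {#1, #2, #3, #5} covers everything, so the minimum is 4.

4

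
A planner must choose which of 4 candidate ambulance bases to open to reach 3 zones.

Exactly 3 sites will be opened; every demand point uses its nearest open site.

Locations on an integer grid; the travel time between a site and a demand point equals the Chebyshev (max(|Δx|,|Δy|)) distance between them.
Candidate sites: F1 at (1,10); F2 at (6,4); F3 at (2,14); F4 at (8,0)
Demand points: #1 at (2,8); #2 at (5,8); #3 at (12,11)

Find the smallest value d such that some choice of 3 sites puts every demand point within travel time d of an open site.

7

Open {F1, F2, F3}.
  Farthest demand point is #3 at travel time 7 (to F2); all others are ≤ 7.
With {F1, F2, F4} the worst case is 7.
With {F2, F3, F4} the worst case is 7.
No size-3 selection achieves below 7.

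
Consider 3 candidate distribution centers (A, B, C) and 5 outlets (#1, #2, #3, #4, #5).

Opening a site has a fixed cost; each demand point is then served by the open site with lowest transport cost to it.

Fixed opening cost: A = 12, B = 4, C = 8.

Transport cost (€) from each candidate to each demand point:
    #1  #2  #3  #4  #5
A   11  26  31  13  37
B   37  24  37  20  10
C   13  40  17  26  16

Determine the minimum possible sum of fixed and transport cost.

Open {B, C}: assign each demand point to its cheapest open site.
  #1→C 13, #2→B 24, #3→C 17, #4→B 20, #5→B 10
  transport cost 84, fixed 12 → total 96.
Compare {A, B, C}: transport cost 75 + fixed 24 = 99.
Compare {A, C}: transport cost 83 + fixed 20 = 103.
Compare {A, B}: transport cost 89 + fixed 16 = 105.
All other subsets cost ≥ 99. Minimum total cost: 96.

96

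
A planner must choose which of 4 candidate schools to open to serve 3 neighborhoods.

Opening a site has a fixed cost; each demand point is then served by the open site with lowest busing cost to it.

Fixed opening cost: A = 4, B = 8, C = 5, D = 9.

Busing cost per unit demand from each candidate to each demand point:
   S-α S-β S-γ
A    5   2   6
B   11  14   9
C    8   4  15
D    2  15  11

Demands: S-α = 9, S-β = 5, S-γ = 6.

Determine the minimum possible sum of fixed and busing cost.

Open {A, D}: assign each demand point to its cheapest open site.
  S-α→D 9×2=18, S-β→A 5×2=10, S-γ→A 6×6=36
  busing cost 64, fixed 13 → total 77.
Compare {A, C, D}: busing cost 64 + fixed 18 = 82.
Compare {A, B, D}: busing cost 64 + fixed 21 = 85.
Compare {A, B, C, D}: busing cost 64 + fixed 26 = 90.
All other subsets cost ≥ 82. Minimum total cost: 77.

77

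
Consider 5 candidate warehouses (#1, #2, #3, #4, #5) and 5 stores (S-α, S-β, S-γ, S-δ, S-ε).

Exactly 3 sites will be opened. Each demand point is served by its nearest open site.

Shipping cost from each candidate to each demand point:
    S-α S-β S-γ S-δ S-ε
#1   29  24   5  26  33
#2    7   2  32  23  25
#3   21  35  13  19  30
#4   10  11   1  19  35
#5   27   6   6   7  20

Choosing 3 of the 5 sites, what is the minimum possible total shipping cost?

Open {#2, #4, #5}.
  S-α→#2 7, S-β→#2 2, S-γ→#4 1, S-δ→#5 7, S-ε→#5 20  ⇒ total 37.
Compare {#1, #2, #5}: total 41.
Compare {#2, #3, #5}: total 42.
No size-3 selection does better; minimum is 37.

37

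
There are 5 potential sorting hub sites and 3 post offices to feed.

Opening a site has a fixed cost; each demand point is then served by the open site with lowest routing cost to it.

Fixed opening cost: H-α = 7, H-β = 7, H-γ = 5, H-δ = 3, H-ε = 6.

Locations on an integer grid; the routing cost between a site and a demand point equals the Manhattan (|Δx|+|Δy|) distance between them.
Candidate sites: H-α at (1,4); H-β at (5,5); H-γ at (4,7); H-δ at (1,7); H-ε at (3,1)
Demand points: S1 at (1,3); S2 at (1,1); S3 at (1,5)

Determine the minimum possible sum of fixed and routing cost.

Open {H-α}: assign each demand point to its cheapest open site.
  S1→H-α 1, S2→H-α 3, S3→H-α 1
  routing cost 5, fixed 7 → total 12.
Compare {H-δ}: routing cost 12 + fixed 3 = 15.
Compare {H-α, H-δ}: routing cost 5 + fixed 10 = 15.
Compare {H-α, H-γ}: routing cost 5 + fixed 12 = 17.
All other subsets cost ≥ 15. Minimum total cost: 12.

12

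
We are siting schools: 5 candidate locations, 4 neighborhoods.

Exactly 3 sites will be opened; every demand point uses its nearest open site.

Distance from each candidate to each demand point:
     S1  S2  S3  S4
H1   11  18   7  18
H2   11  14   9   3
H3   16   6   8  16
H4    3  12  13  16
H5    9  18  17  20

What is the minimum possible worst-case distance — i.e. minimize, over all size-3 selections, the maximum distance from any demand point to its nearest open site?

Open {H2, H3, H4}.
  Farthest demand point is S3 at distance 8 (to H3); all others are ≤ 8.
With {H2, H3, H5} the worst case is 9.
With {H1, H2, H3} the worst case is 11.
No size-3 selection achieves below 8.

8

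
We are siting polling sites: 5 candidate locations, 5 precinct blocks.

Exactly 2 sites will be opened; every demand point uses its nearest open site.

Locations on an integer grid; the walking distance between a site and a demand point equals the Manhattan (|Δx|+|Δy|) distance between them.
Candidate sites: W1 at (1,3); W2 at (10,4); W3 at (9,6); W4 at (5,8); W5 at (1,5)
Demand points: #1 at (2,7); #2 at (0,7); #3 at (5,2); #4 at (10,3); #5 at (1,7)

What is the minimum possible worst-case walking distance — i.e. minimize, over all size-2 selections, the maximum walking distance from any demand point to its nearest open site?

5

Open {W1, W2}.
  Farthest demand point is #1 at walking distance 5 (to W1); all others are ≤ 5.
With {W1, W3} the worst case is 5.
With {W2, W4} the worst case is 6.
No size-2 selection achieves below 5.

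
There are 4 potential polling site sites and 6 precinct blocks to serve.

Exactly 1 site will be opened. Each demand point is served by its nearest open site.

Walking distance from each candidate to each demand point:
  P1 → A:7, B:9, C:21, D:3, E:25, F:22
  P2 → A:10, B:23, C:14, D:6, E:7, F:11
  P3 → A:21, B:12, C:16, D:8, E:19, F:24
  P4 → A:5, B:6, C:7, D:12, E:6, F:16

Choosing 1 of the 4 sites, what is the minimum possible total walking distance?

Open {P4}.
  A→P4 5, B→P4 6, C→P4 7, D→P4 12, E→P4 6, F→P4 16  ⇒ total 52.
Compare {P2}: total 71.
Compare {P1}: total 87.
No size-1 selection does better; minimum is 52.

52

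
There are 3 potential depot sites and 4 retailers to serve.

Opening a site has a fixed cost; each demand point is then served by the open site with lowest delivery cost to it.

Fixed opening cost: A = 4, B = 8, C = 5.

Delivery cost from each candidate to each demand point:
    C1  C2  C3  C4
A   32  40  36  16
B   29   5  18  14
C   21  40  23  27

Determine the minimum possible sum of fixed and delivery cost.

Open {B, C}: assign each demand point to its cheapest open site.
  C1→C 21, C2→B 5, C3→B 18, C4→B 14
  delivery cost 58, fixed 13 → total 71.
Compare {B}: delivery cost 66 + fixed 8 = 74.
Compare {A, B, C}: delivery cost 58 + fixed 17 = 75.
Compare {A, B}: delivery cost 66 + fixed 12 = 78.
All other subsets cost ≥ 74. Minimum total cost: 71.

71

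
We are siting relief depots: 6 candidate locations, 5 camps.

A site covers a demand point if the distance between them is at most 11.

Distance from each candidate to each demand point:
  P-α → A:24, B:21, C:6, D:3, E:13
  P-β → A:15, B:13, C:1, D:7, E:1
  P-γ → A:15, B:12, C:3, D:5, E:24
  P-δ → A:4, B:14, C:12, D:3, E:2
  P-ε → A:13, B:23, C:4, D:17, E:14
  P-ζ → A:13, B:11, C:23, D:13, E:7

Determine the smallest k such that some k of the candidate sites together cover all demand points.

3

Coverage sets (demand points within 11 of each site):
  P-α: {C, D}
  P-β: {C, D, E}
  P-γ: {C, D}
  P-δ: {A, D, E}
  P-ε: {C}
  P-ζ: {B, E}
No 2 sites suffice: every size-2 union leaves at least one demand point uncovered.
But {P-α, P-δ, P-ζ} covers everything, so the minimum is 3.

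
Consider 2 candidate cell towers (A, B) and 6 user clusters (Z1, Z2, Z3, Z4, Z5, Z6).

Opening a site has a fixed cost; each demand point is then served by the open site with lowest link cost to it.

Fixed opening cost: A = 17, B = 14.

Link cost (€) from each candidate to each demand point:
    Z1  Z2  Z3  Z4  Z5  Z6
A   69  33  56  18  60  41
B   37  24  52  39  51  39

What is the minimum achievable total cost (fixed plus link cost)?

252

Open {A, B}: assign each demand point to its cheapest open site.
  Z1→B 37, Z2→B 24, Z3→B 52, Z4→A 18, Z5→B 51, Z6→B 39
  link cost 221, fixed 31 → total 252.
Compare {B}: link cost 242 + fixed 14 = 256.
Compare {A}: link cost 277 + fixed 17 = 294.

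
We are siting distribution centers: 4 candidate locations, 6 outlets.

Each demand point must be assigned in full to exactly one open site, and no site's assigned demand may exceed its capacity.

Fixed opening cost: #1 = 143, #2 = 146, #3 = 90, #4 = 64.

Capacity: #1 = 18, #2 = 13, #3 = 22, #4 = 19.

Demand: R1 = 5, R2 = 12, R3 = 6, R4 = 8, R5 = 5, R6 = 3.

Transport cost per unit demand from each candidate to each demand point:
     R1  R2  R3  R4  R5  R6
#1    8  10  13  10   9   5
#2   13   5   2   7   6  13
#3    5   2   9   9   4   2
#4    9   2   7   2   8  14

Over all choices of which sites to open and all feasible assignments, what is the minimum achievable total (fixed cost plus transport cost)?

Open {#3, #4}; cheapest assignment that respects the capacities:
  #3 (cap 22, load 20): R1, R2, R6 — cost 5×5 + 12×2 + 3×2 = 55
  #4 (cap 19, load 19): R3, R4, R5 — cost 6×7 + 8×2 + 5×8 = 98
  Shipping 153, fixed 154 → total 307.
  Any other capacity-feasible assignment to {#3, #4} ships for at least 153.
Compare {#2, #3, #4}: its best feasible assignment gives total 413.
Compare {#1, #3, #4}: its best feasible assignment gives total 439.
Every other set of open sites that can feasibly serve all demand totals ≥ 413 even under its best assignment. Minimum: 307.

307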